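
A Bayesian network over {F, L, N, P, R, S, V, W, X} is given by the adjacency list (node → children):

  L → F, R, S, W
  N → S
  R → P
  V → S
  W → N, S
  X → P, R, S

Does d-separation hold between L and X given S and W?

Enumerating the 5 paths from L to X and testing each for blocking by {S, W}:
  1. L → W → N → S ← X — W:chain[blocks]; N:chain[open]; S:collider[open] ⇒ blocked
  2. L → W → S ← X — W:chain[blocks]; S:collider[open] ⇒ blocked
  3. L → R ← X — R:collider[blocks] ⇒ blocked
  4. L → R → P ← X — R:chain[open]; P:collider[blocks] ⇒ blocked
  5. L → S ← X — S:collider[open] ⇒ active
At least one path is unblocked, so d-separation fails.

No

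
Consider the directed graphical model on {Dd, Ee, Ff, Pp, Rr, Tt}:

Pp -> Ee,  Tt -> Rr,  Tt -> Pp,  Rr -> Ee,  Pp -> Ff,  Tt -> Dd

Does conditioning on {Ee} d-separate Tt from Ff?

No — Tt and Ff are not d-separated given {Ee}.

2 paths connect Tt and Ff; each must be blocked for d-separation to hold:
Path 1: Tt → Rr → Ee ← Pp → Ff
  Rr is a chain and Rr is not conditioned on; Ee is a collider and Ee is conditioned on, which opens it; Pp is a fork and Pp is not conditioned on — no node blocks this path, so it is active.
Path 2: Tt → Pp → Ff
  Pp is a chain and Pp is not conditioned on — no node blocks this path, so it is active.
Because an active path exists, Tt and Ff are not d-separated.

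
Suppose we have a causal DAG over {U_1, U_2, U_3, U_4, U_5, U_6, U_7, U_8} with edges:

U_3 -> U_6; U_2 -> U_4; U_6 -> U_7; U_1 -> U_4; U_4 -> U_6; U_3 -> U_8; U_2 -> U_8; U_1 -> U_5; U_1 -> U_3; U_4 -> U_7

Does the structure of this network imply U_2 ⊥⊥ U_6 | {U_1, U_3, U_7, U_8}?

No

Enumerating the 6 paths from U_2 to U_6 and testing each for blocking by {U_1, U_3, U_7, U_8}:
  1. U_2 → U_8 ← U_3 → U_6 — U_8:collider[open]; U_3:fork[blocks] ⇒ blocked
  2. U_2 → U_8 ← U_3 ← U_1 → U_4 → U_6 — U_8:collider[open]; U_3:chain[blocks]; U_1:fork[blocks]; U_4:chain[open] ⇒ blocked
  3. U_2 → U_8 ← U_3 ← U_1 → U_4 → U_7 ← U_6 — U_8:collider[open]; U_3:chain[blocks]; U_1:fork[blocks]; U_4:chain[open]; U_7:collider[open] ⇒ blocked
  4. U_2 → U_4 → U_6 — U_4:chain[open] ⇒ active
  5. U_2 → U_4 → U_7 ← U_6 — U_4:chain[open]; U_7:collider[open] ⇒ active
  6. U_2 → U_4 ← U_1 → U_3 → U_6 — U_4:collider[open]; U_1:fork[blocks]; U_3:chain[blocks] ⇒ blocked
Since the path U_2 → U_4 → U_6 is active, U_2 and U_6 are not d-separated given {U_1, U_3, U_7, U_8}.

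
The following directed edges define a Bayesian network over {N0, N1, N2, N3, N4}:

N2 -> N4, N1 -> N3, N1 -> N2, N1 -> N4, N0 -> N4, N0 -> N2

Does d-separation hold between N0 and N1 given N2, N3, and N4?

4 paths connect N0 and N1; each must be blocked for d-separation to hold:
Path 1: N0 → N2 ← N1
  N2 is a collider and N2 is conditioned on, which opens it — no node blocks this path, so it is active.
Path 2: N0 → N2 → N4 ← N1
  N2 is a chain here and N2 is conditioned on, so the path is blocked at N2.
Path 3: N0 → N4 ← N1
  N4 is a collider and N4 is conditioned on, which opens it — no node blocks this path, so it is active.
Path 4: N0 → N4 ← N2 ← N1
  N2 is a chain here and N2 is conditioned on, so the path is blocked at N2.
Since the path N0 → N2 ← N1 is active, N0 and N1 are not d-separated given {N2, N3, N4}.

No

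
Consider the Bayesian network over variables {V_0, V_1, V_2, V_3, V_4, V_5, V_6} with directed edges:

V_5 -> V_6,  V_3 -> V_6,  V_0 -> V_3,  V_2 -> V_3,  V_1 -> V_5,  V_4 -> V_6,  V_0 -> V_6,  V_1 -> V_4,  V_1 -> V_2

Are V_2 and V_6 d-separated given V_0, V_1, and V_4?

We examine all 4 paths between V_2 and V_6:
Path 1: V_2 ← V_1 → V_4 → V_6
  V_1 is a fork here and V_1 is conditioned on, so the path is blocked at V_1.
Path 2: V_2 ← V_1 → V_5 → V_6
  V_1 is a fork here and V_1 is conditioned on, so the path is blocked at V_1.
Path 3: V_2 → V_3 ← V_0 → V_6
  V_3 is a collider here and neither V_3 nor any of its descendants is conditioned on, so the collider stays closed — the path is blocked at V_3.
Path 4: V_2 → V_3 → V_6
  V_3 is a chain and V_3 is not conditioned on — no node blocks this path, so it is active.
Because an active path exists, V_2 and V_6 are not d-separated.

No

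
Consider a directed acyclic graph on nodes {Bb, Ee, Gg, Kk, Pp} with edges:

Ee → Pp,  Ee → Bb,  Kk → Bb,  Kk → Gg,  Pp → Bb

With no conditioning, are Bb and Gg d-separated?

No

There is one path between Bb and Gg:
Path 1: Bb ← Kk → Gg
  Kk is a fork and Kk is not conditioned on — no node blocks this path, so it is active.
Since the path Bb ← Kk → Gg is active, Bb and Gg are not d-separated given ∅.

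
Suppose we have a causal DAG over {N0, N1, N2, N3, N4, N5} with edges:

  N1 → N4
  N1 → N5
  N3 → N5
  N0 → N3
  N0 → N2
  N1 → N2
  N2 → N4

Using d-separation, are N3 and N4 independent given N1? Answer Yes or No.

Enumerating the 4 paths from N3 to N4 and testing each for blocking by {N1}:
Path 1: N3 → N5 ← N1 → N4
  N5 is a collider here and neither N5 nor any of its descendants is conditioned on, so the collider stays closed — the path is blocked at N5.
Path 2: N3 → N5 ← N1 → N2 → N4
  N5 is a collider here and neither N5 nor any of its descendants is conditioned on, so the collider stays closed — the path is blocked at N5.
Path 3: N3 ← N0 → N2 ← N1 → N4
  N2 is a collider here and neither N2 nor any of its descendants is conditioned on, so the collider stays closed — the path is blocked at N2.
Path 4: N3 ← N0 → N2 → N4
  N0 is a fork and N0 is not conditioned on; N2 is a chain and N2 is not conditioned on — no node blocks this path, so it is active.
Because an active path exists, N3 and N4 are not d-separated.

No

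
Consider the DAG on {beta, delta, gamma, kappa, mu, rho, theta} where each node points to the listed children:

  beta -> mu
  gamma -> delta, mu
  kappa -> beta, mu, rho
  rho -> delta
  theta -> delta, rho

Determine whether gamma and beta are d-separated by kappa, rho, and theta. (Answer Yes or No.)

6 paths connect gamma and beta; each must be blocked for d-separation to hold:
Path 1: gamma → delta ← theta → rho ← kappa → beta
  delta is a collider here and neither delta nor any of its descendants is conditioned on, so the collider stays closed — the path is blocked at delta.
Path 2: gamma → delta ← theta → rho ← kappa → mu ← beta
  delta is a collider here and neither delta nor any of its descendants is conditioned on, so the collider stays closed — the path is blocked at delta.
Path 3: gamma → delta ← rho ← kappa → beta
  delta is a collider here and neither delta nor any of its descendants is conditioned on, so the collider stays closed — the path is blocked at delta.
Path 4: gamma → delta ← rho ← kappa → mu ← beta
  delta is a collider here and neither delta nor any of its descendants is conditioned on, so the collider stays closed — the path is blocked at delta.
Path 5: gamma → mu ← beta
  mu is a collider here and neither mu nor any of its descendants is conditioned on, so the collider stays closed — the path is blocked at mu.
Path 6: gamma → mu ← kappa → beta
  mu is a collider here and neither mu nor any of its descendants is conditioned on, so the collider stays closed — the path is blocked at mu.
Since every path is blocked, d-separation holds.

Yes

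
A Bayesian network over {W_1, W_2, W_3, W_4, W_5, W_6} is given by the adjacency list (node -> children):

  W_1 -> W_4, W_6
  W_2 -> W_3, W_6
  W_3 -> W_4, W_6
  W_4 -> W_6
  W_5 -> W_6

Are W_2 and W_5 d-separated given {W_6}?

There are 4 undirected paths between W_2 and W_5; checking each against the conditioning set {W_6}:
  1. W_2 → W_3 → W_4 → W_6 ← W_5 — W_3:chain[open]; W_4:chain[open]; W_6:collider[open] ⇒ active
  2. W_2 → W_3 → W_4 ← W_1 → W_6 ← W_5 — W_3:chain[open]; W_4:collider[open]; W_1:fork[open]; W_6:collider[open] ⇒ active
  3. W_2 → W_3 → W_6 ← W_5 — W_3:chain[open]; W_6:collider[open] ⇒ active
  4. W_2 → W_6 ← W_5 — W_6:collider[open] ⇒ active
Because an active path exists, W_2 and W_5 are not d-separated.

No — W_2 and W_5 are not d-separated given {W_6}.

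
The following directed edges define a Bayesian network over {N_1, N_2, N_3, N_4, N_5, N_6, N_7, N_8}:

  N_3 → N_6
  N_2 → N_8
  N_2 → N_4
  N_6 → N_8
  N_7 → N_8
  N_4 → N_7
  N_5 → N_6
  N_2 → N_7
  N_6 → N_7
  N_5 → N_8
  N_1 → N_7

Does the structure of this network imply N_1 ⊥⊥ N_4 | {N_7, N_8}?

There are 5 undirected paths between N_1 and N_4; checking each against the conditioning set {N_7, N_8}:
Path 1: N_1 → N_7 ← N_6 → N_8 ← N_2 → N_4
  N_7 is a collider and N_7 is conditioned on, which opens it; N_6 is a fork and N_6 is not conditioned on; N_8 is a collider and N_8 is conditioned on, which opens it; N_2 is a fork and N_2 is not conditioned on — no node blocks this path, so it is active.
Path 2: N_1 → N_7 ← N_6 ← N_5 → N_8 ← N_2 → N_4
  N_7 is a collider and N_7 is conditioned on, which opens it; N_6 is a chain and N_6 is not conditioned on; N_5 is a fork and N_5 is not conditioned on; N_8 is a collider and N_8 is conditioned on, which opens it; N_2 is a fork and N_2 is not conditioned on — no node blocks this path, so it is active.
Path 3: N_1 → N_7 ← N_2 → N_4
  N_7 is a collider and N_7 is conditioned on, which opens it; N_2 is a fork and N_2 is not conditioned on — no node blocks this path, so it is active.
Path 4: N_1 → N_7 ← N_4
  N_7 is a collider and N_7 is conditioned on, which opens it — no node blocks this path, so it is active.
Path 5: N_1 → N_7 → N_8 ← N_2 → N_4
  N_7 is a chain here and N_7 is conditioned on, so the path is blocked at N_7.
Because an active path exists, N_1 and N_4 are not d-separated.

No — N_1 and N_4 are not d-separated given {N_7, N_8}.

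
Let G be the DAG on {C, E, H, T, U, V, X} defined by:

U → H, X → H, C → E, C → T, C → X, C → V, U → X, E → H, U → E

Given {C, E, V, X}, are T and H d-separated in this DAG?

Yes

6 paths connect T and H; each must be blocked for d-separation to hold:
Path 1: T ← C → E ← U → X → H
  C is a fork here and C is conditioned on, so the path is blocked at C.
Path 2: T ← C → E ← U → H
  C is a fork here and C is conditioned on, so the path is blocked at C.
Path 3: T ← C → E → H
  C is a fork here and C is conditioned on, so the path is blocked at C.
Path 4: T ← C → X ← U → E → H
  C is a fork here and C is conditioned on, so the path is blocked at C.
Path 5: T ← C → X ← U → H
  C is a fork here and C is conditioned on, so the path is blocked at C.
Path 6: T ← C → X → H
  C is a fork here and C is conditioned on, so the path is blocked at C.
All paths are blocked; T ⊥ H | {C, E, V, X} holds.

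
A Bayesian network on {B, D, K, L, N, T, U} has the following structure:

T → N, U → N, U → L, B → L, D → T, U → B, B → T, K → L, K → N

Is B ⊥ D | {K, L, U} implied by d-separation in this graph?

We examine all 5 paths between B and D:
Path 1: B → T ← D
  T is a collider here and neither T nor any of its descendants is conditioned on, so the collider stays closed — the path is blocked at T.
Path 2: B ← U → N ← T ← D
  U is a fork here and U is conditioned on, so the path is blocked at U.
Path 3: B ← U → L ← K → N ← T ← D
  U is a fork here and U is conditioned on, so the path is blocked at U.
Path 4: B → L ← K → N ← T ← D
  K is a fork here and K is conditioned on, so the path is blocked at K.
Path 5: B → L ← U → N ← T ← D
  U is a fork here and U is conditioned on, so the path is blocked at U.
All paths are blocked; B ⊥ D | {K, L, U} holds.

Yes — B and D are d-separated given {K, L, U}.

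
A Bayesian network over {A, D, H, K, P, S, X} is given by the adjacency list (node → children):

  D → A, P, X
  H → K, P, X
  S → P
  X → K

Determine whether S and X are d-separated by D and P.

There are 3 undirected paths between S and X; checking each against the conditioning set {D, P}:
Path 1: S → P ← D → X
  D is a fork here and D is conditioned on, so the path is blocked at D.
Path 2: S → P ← H → X
  P is a collider and P is conditioned on, which opens it; H is a fork and H is not conditioned on — no node blocks this path, so it is active.
Path 3: S → P ← H → K ← X
  K is a collider here and neither K nor any of its descendants is conditioned on, so the collider stays closed — the path is blocked at K.
Because an active path exists, S and X are not d-separated.

No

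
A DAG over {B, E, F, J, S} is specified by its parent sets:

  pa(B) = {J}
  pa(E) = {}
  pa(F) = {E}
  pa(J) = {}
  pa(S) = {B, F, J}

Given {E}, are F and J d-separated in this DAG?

We examine all 2 paths between F and J:
Path 1: F → S ← J
  S is a collider here and neither S nor any of its descendants is conditioned on, so the collider stays closed — the path is blocked at S.
Path 2: F → S ← B ← J
  S is a collider here and neither S nor any of its descendants is conditioned on, so the collider stays closed — the path is blocked at S.
All paths are blocked; F ⊥ J | {E} holds.

Yes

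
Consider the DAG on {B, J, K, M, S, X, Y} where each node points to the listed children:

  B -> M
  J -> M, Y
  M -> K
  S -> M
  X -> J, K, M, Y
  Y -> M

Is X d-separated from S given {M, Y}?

6 paths connect X and S; each must be blocked for d-separation to hold:
Path 1: X → M ← S
  M is a collider and M is conditioned on, which opens it — no node blocks this path, so it is active.
Path 2: X → J → M ← S
  J is a chain and J is not conditioned on; M is a collider and M is conditioned on, which opens it — no node blocks this path, so it is active.
Path 3: X → J → Y → M ← S
  Y is a chain here and Y is conditioned on, so the path is blocked at Y.
Path 4: X → Y → M ← S
  Y is a chain here and Y is conditioned on, so the path is blocked at Y.
Path 5: X → Y ← J → M ← S
  Y is a collider and Y is conditioned on, which opens it; J is a fork and J is not conditioned on; M is a collider and M is conditioned on, which opens it — no node blocks this path, so it is active.
Path 6: X → K ← M ← S
  K is a collider here and neither K nor any of its descendants is conditioned on, so the collider stays closed — the path is blocked at K.
Because an active path exists, X and S are not d-separated.

No — X and S are not d-separated given {M, Y}.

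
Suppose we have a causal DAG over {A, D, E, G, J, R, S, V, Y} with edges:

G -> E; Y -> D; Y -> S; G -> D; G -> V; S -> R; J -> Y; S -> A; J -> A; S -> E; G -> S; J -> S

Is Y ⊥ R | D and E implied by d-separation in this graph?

There are 5 undirected paths between Y and R; checking each against the conditioning set {D, E}:
Path 1: Y ← J → A ← S → R
  A is a collider here and neither A nor any of its descendants is conditioned on, so the collider stays closed — the path is blocked at A.
Path 2: Y ← J → S → R
  J is a fork and J is not conditioned on; S is a chain and S is not conditioned on — no node blocks this path, so it is active.
Path 3: Y → D ← G → E ← S → R
  D is a collider and D is conditioned on, which opens it; G is a fork and G is not conditioned on; E is a collider and E is conditioned on, which opens it; S is a fork and S is not conditioned on — no node blocks this path, so it is active.
Path 4: Y → D ← G → S → R
  D is a collider and D is conditioned on, which opens it; G is a fork and G is not conditioned on; S is a chain and S is not conditioned on — no node blocks this path, so it is active.
Path 5: Y → S → R
  S is a chain and S is not conditioned on — no node blocks this path, so it is active.
Because an active path exists, Y and R are not d-separated.

No — Y and R are not d-separated given {D, E}.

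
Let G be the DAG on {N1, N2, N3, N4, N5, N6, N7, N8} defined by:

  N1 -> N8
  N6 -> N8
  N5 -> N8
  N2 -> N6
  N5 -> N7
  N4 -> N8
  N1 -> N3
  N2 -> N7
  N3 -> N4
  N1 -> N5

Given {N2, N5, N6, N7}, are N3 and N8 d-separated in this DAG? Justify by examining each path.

No — N3 and N8 are not d-separated given {N2, N5, N6, N7}.

4 paths connect N3 and N8; each must be blocked for d-separation to hold:
Path 1: N3 ← N1 → N8
  N1 is a fork and N1 is not conditioned on — no node blocks this path, so it is active.
Path 2: N3 ← N1 → N5 → N8
  N5 is a chain here and N5 is conditioned on, so the path is blocked at N5.
Path 3: N3 ← N1 → N5 → N7 ← N2 → N6 → N8
  N5 is a chain here and N5 is conditioned on, so the path is blocked at N5.
Path 4: N3 → N4 → N8
  N4 is a chain and N4 is not conditioned on — no node blocks this path, so it is active.
Because an active path exists, N3 and N8 are not d-separated.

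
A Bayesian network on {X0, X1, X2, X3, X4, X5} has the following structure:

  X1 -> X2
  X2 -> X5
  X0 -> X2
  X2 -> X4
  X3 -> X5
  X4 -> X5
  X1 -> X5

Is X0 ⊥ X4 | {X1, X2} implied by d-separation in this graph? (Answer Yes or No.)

3 paths connect X0 and X4; each must be blocked for d-separation to hold:
  1. X0 → X2 → X4 — X2:chain[blocks] ⇒ blocked
  2. X0 → X2 ← X1 → X5 ← X4 — X2:collider[open]; X1:fork[blocks]; X5:collider[blocks] ⇒ blocked
  3. X0 → X2 → X5 ← X4 — X2:chain[blocks]; X5:collider[blocks] ⇒ blocked
Every path is blocked, so X0 and X4 are d-separated given {X1, X2}.

Yes — X0 and X4 are d-separated given {X1, X2}.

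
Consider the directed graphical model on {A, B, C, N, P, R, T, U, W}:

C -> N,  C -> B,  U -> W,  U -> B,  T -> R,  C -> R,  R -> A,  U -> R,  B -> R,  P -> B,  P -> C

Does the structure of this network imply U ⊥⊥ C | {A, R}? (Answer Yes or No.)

There are 6 undirected paths between U and C; checking each against the conditioning set {A, R}:
Path 1: U → R ← C
  R is a collider and R is conditioned on, which opens it — no node blocks this path, so it is active.
Path 2: U → R ← B ← P → C
  R is a collider and R is conditioned on, which opens it; B is a chain and B is not conditioned on; P is a fork and P is not conditioned on — no node blocks this path, so it is active.
Path 3: U → R ← B ← C
  R is a collider and R is conditioned on, which opens it; B is a chain and B is not conditioned on — no node blocks this path, so it is active.
Path 4: U → B ← P → C
  B is a collider and its descendant A is conditioned on, which opens it; P is a fork and P is not conditioned on — no node blocks this path, so it is active.
Path 5: U → B → R ← C
  B is a chain and B is not conditioned on; R is a collider and R is conditioned on, which opens it — no node blocks this path, so it is active.
Path 6: U → B ← C
  B is a collider and its descendant A is conditioned on, which opens it — no node blocks this path, so it is active.
Since the path U → R ← C is active, U and C are not d-separated given {A, R}.

No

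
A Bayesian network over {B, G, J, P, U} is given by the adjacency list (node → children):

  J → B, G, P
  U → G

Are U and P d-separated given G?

Only one path connects U and P:
Path 1: U → G ← J → P
  G is a collider and G is conditioned on, which opens it; J is a fork and J is not conditioned on — no node blocks this path, so it is active.
Because an active path exists, U and P are not d-separated.

No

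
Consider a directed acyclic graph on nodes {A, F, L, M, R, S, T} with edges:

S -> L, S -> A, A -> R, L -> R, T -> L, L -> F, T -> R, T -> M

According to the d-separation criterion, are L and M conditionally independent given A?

No

Enumerating the 3 paths from L to M and testing each for blocking by {A}:
  1. L → R ← T → M — R:collider[blocks]; T:fork[open] ⇒ blocked
  2. L ← S → A → R ← T → M — S:fork[open]; A:chain[blocks]; R:collider[blocks]; T:fork[open] ⇒ blocked
  3. L ← T → M — T:fork[open] ⇒ active
At least one path is unblocked, so d-separation fails.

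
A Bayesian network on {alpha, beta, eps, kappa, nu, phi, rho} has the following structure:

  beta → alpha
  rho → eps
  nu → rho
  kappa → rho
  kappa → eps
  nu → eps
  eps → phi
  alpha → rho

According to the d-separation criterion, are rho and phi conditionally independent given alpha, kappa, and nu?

No — rho and phi are not d-separated given {alpha, kappa, nu}.

3 paths connect rho and phi; each must be blocked for d-separation to hold:
  1. rho ← kappa → eps → phi — kappa:fork[blocks]; eps:chain[open] ⇒ blocked
  2. rho → eps → phi — eps:chain[open] ⇒ active
  3. rho ← nu → eps → phi — nu:fork[blocks]; eps:chain[open] ⇒ blocked
Since the path rho → eps → phi is active, rho and phi are not d-separated given {alpha, kappa, nu}.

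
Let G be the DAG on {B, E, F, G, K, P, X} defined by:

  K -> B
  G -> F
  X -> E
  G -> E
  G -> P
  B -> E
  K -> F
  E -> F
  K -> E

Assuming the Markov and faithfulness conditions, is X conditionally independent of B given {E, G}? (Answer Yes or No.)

We examine all 4 paths between X and B:
Path 1: X → E ← K → B
  E is a collider and E is conditioned on, which opens it; K is a fork and K is not conditioned on — no node blocks this path, so it is active.
Path 2: X → E ← B
  E is a collider and E is conditioned on, which opens it — no node blocks this path, so it is active.
Path 3: X → E → F ← K → B
  E is a chain here and E is conditioned on, so the path is blocked at E.
Path 4: X → E ← G → F ← K → B
  G is a fork here and G is conditioned on, so the path is blocked at G.
At least one path is unblocked, so d-separation fails.

No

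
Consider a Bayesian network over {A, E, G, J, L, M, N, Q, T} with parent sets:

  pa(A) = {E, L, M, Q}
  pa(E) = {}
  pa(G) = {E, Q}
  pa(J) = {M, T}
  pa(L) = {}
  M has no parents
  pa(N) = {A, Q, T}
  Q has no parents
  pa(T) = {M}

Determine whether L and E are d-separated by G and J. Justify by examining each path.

Yes

5 paths connect L and E; each must be blocked for d-separation to hold:
  1. L → A → N ← Q → G ← E — A:chain[open]; N:collider[blocks]; Q:fork[open]; G:collider[open] ⇒ blocked
  2. L → A ← E — A:collider[blocks] ⇒ blocked
  3. L → A ← M → J ← T → N ← Q → G ← E — A:collider[blocks]; M:fork[open]; J:collider[open]; T:fork[open]; N:collider[blocks]; Q:fork[open]; G:collider[open] ⇒ blocked
  4. L → A ← M → T → N ← Q → G ← E — A:collider[blocks]; M:fork[open]; T:chain[open]; N:collider[blocks]; Q:fork[open]; G:collider[open] ⇒ blocked
  5. L → A ← Q → G ← E — A:collider[blocks]; Q:fork[open]; G:collider[open] ⇒ blocked
Every path is blocked, so L and E are d-separated given {G, J}.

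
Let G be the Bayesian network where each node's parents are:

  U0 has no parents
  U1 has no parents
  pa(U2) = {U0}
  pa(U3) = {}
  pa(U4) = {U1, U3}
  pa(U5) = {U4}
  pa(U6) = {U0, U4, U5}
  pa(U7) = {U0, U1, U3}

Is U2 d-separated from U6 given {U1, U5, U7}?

5 paths connect U2 and U6; each must be blocked for d-separation to hold:
Path 1: U2 ← U0 → U7 ← U1 → U4 → U5 → U6
  U1 is a fork here and U1 is conditioned on, so the path is blocked at U1.
Path 2: U2 ← U0 → U7 ← U1 → U4 → U6
  U1 is a fork here and U1 is conditioned on, so the path is blocked at U1.
Path 3: U2 ← U0 → U7 ← U3 → U4 → U5 → U6
  U5 is a chain here and U5 is conditioned on, so the path is blocked at U5.
Path 4: U2 ← U0 → U7 ← U3 → U4 → U6
  U0 is a fork and U0 is not conditioned on; U7 is a collider and U7 is conditioned on, which opens it; U3 is a fork and U3 is not conditioned on; U4 is a chain and U4 is not conditioned on — no node blocks this path, so it is active.
Path 5: U2 ← U0 → U6
  U0 is a fork and U0 is not conditioned on — no node blocks this path, so it is active.
Since the path U2 ← U0 → U7 ← U3 → U4 → U6 is active, U2 and U6 are not d-separated given {U1, U5, U7}.

No — U2 and U6 are not d-separated given {U1, U5, U7}.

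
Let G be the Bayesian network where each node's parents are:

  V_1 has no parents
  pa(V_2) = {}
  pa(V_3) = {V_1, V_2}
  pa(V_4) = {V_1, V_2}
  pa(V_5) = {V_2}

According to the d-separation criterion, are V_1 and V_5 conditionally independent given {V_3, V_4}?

Enumerating the 2 paths from V_1 to V_5 and testing each for blocking by {V_3, V_4}:
Path 1: V_1 → V_4 ← V_2 → V_5
  V_4 is a collider and V_4 is conditioned on, which opens it; V_2 is a fork and V_2 is not conditioned on — no node blocks this path, so it is active.
Path 2: V_1 → V_3 ← V_2 → V_5
  V_3 is a collider and V_3 is conditioned on, which opens it; V_2 is a fork and V_2 is not conditioned on — no node blocks this path, so it is active.
Because an active path exists, V_1 and V_5 are not d-separated.

No — V_1 and V_5 are not d-separated given {V_3, V_4}.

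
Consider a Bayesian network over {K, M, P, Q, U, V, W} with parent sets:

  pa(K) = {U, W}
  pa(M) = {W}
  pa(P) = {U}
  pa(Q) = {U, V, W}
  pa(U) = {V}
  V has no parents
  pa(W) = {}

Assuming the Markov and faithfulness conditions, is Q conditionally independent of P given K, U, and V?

Yes

We examine all 3 paths between Q and P:
Path 1: Q ← U → P
  U is a fork here and U is conditioned on, so the path is blocked at U.
Path 2: Q ← V → U → P
  V is a fork here and V is conditioned on, so the path is blocked at V.
Path 3: Q ← W → K ← U → P
  U is a fork here and U is conditioned on, so the path is blocked at U.
Every path is blocked, so Q and P are d-separated given {K, U, V}.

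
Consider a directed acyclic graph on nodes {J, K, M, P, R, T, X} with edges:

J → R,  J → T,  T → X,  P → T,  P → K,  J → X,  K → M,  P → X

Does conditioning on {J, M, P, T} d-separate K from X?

Enumerating the 3 paths from K to X and testing each for blocking by {J, M, P, T}:
Path 1: K ← P → X
  P is a fork here and P is conditioned on, so the path is blocked at P.
Path 2: K ← P → T ← J → X
  P is a fork here and P is conditioned on, so the path is blocked at P.
Path 3: K ← P → T → X
  P is a fork here and P is conditioned on, so the path is blocked at P.
Every path is blocked, so K and X are d-separated given {J, M, P, T}.

Yes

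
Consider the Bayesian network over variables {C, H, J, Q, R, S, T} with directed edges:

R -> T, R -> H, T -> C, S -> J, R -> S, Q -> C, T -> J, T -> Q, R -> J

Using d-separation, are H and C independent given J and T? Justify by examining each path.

Yes

We examine all 6 paths between H and C:
  1. H ← R → J ← T → C — R:fork[open]; J:collider[open]; T:fork[blocks] ⇒ blocked
  2. H ← R → J ← T → Q → C — R:fork[open]; J:collider[open]; T:fork[blocks]; Q:chain[open] ⇒ blocked
  3. H ← R → T → C — R:fork[open]; T:chain[blocks] ⇒ blocked
  4. H ← R → T → Q → C — R:fork[open]; T:chain[blocks]; Q:chain[open] ⇒ blocked
  5. H ← R → S → J ← T → C — R:fork[open]; S:chain[open]; J:collider[open]; T:fork[blocks] ⇒ blocked
  6. H ← R → S → J ← T → Q → C — R:fork[open]; S:chain[open]; J:collider[open]; T:fork[blocks]; Q:chain[open] ⇒ blocked
Every path is blocked, so H and C are d-separated given {J, T}.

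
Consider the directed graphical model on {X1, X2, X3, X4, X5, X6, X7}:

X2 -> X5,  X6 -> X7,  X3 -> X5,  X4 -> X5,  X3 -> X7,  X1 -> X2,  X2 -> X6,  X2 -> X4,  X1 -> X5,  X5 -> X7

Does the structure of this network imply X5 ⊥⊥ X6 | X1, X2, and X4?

5 paths connect X5 and X6; each must be blocked for d-separation to hold:
Path 1: X5 ← X3 → X7 ← X6
  X7 is a collider here and neither X7 nor any of its descendants is conditioned on, so the collider stays closed — the path is blocked at X7.
Path 2: X5 ← X1 → X2 → X6
  X1 is a fork here and X1 is conditioned on, so the path is blocked at X1.
Path 3: X5 ← X2 → X6
  X2 is a fork here and X2 is conditioned on, so the path is blocked at X2.
Path 4: X5 → X7 ← X6
  X7 is a collider here and neither X7 nor any of its descendants is conditioned on, so the collider stays closed — the path is blocked at X7.
Path 5: X5 ← X4 ← X2 → X6
  X4 is a chain here and X4 is conditioned on, so the path is blocked at X4.
Every path is blocked, so X5 and X6 are d-separated given {X1, X2, X4}.

Yes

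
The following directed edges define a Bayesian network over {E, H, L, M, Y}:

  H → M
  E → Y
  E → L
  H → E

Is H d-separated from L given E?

The only undirected path from H to L is:
  1. H → E → L — E:chain[blocks] ⇒ blocked
Every path is blocked, so H and L are d-separated given {E}.

Yes — H and L are d-separated given {E}.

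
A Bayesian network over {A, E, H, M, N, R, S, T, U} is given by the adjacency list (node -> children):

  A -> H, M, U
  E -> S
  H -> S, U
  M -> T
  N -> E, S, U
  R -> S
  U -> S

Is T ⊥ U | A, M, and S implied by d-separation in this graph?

We examine all 5 paths between T and U:
Path 1: T ← M ← A → H → U
  M is a chain here and M is conditioned on, so the path is blocked at M.
Path 2: T ← M ← A → H → S ← N → U
  M is a chain here and M is conditioned on, so the path is blocked at M.
Path 3: T ← M ← A → H → S ← E ← N → U
  M is a chain here and M is conditioned on, so the path is blocked at M.
Path 4: T ← M ← A → H → S ← U
  M is a chain here and M is conditioned on, so the path is blocked at M.
Path 5: T ← M ← A → U
  M is a chain here and M is conditioned on, so the path is blocked at M.
All paths are blocked; T ⊥ U | {A, M, S} holds.

Yes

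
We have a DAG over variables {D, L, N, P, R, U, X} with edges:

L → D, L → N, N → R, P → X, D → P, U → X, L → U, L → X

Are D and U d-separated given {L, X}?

No

We examine all 4 paths between D and U:
Path 1: D ← L → U
  L is a fork here and L is conditioned on, so the path is blocked at L.
Path 2: D ← L → X ← U
  L is a fork here and L is conditioned on, so the path is blocked at L.
Path 3: D → P → X ← U
  P is a chain and P is not conditioned on; X is a collider and X is conditioned on, which opens it — no node blocks this path, so it is active.
Path 4: D → P → X ← L → U
  L is a fork here and L is conditioned on, so the path is blocked at L.
Because an active path exists, D and U are not d-separated.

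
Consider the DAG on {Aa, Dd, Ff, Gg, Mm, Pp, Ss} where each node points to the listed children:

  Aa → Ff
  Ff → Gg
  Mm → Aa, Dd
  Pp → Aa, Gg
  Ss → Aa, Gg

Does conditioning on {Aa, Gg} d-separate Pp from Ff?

No — Pp and Ff are not d-separated given {Aa, Gg}.

There are 4 undirected paths between Pp and Ff; checking each against the conditioning set {Aa, Gg}:
  1. Pp → Gg ← Ff — Gg:collider[open] ⇒ active
  2. Pp → Gg ← Ss → Aa → Ff — Gg:collider[open]; Ss:fork[open]; Aa:chain[blocks] ⇒ blocked
  3. Pp → Aa → Ff — Aa:chain[blocks] ⇒ blocked
  4. Pp → Aa ← Ss → Gg ← Ff — Aa:collider[open]; Ss:fork[open]; Gg:collider[open] ⇒ active
Because an active path exists, Pp and Ff are not d-separated.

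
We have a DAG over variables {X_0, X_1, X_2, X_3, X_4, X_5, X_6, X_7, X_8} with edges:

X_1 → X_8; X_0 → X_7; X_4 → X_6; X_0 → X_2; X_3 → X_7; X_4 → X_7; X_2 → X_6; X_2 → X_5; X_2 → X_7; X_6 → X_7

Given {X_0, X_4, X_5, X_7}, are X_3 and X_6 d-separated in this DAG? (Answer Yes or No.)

We examine all 4 paths between X_3 and X_6:
Path 1: X_3 → X_7 ← X_4 → X_6
  X_4 is a fork here and X_4 is conditioned on, so the path is blocked at X_4.
Path 2: X_3 → X_7 ← X_6
  X_7 is a collider and X_7 is conditioned on, which opens it — no node blocks this path, so it is active.
Path 3: X_3 → X_7 ← X_2 → X_6
  X_7 is a collider and X_7 is conditioned on, which opens it; X_2 is a fork and X_2 is not conditioned on — no node blocks this path, so it is active.
Path 4: X_3 → X_7 ← X_0 → X_2 → X_6
  X_0 is a fork here and X_0 is conditioned on, so the path is blocked at X_0.
Because an active path exists, X_3 and X_6 are not d-separated.

No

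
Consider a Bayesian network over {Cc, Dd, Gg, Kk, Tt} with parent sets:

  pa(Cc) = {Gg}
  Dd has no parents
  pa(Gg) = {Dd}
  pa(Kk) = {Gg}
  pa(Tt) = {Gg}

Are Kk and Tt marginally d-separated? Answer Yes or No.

The only undirected path from Kk to Tt is:
Path 1: Kk ← Gg → Tt
  Gg is a fork and Gg is not conditioned on — no node blocks this path, so it is active.
At least one path is unblocked, so d-separation fails.

No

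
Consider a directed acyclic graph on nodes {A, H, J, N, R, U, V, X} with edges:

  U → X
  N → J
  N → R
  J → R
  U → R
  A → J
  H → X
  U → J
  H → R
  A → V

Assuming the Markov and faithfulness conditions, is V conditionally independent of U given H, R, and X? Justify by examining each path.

We examine all 5 paths between V and U:
Path 1: V ← A → J → R ← H → X ← U
  H is a fork here and H is conditioned on, so the path is blocked at H.
Path 2: V ← A → J → R ← U
  A is a fork and A is not conditioned on; J is a chain and J is not conditioned on; R is a collider and R is conditioned on, which opens it — no node blocks this path, so it is active.
Path 3: V ← A → J ← U
  A is a fork and A is not conditioned on; J is a collider and its descendant R is conditioned on, which opens it — no node blocks this path, so it is active.
Path 4: V ← A → J ← N → R ← H → X ← U
  H is a fork here and H is conditioned on, so the path is blocked at H.
Path 5: V ← A → J ← N → R ← U
  A is a fork and A is not conditioned on; J is a collider and its descendant R is conditioned on, which opens it; N is a fork and N is not conditioned on; R is a collider and R is conditioned on, which opens it — no node blocks this path, so it is active.
At least one path is unblocked, so d-separation fails.

No — V and U are not d-separated given {H, R, X}.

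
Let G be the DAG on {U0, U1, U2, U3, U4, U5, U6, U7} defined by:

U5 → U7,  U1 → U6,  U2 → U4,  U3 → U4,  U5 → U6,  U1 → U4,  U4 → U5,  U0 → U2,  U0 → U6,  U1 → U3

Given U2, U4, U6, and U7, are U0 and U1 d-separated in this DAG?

Enumerating the 6 paths from U0 to U1 and testing each for blocking by {U2, U4, U6, U7}:
Path 1: U0 → U2 → U4 ← U1
  U2 is a chain here and U2 is conditioned on, so the path is blocked at U2.
Path 2: U0 → U2 → U4 → U5 → U6 ← U1
  U2 is a chain here and U2 is conditioned on, so the path is blocked at U2.
Path 3: U0 → U2 → U4 ← U3 ← U1
  U2 is a chain here and U2 is conditioned on, so the path is blocked at U2.
Path 4: U0 → U6 ← U1
  U6 is a collider and U6 is conditioned on, which opens it — no node blocks this path, so it is active.
Path 5: U0 → U6 ← U5 ← U4 ← U1
  U4 is a chain here and U4 is conditioned on, so the path is blocked at U4.
Path 6: U0 → U6 ← U5 ← U4 ← U3 ← U1
  U4 is a chain here and U4 is conditioned on, so the path is blocked at U4.
At least one path is unblocked, so d-separation fails.

No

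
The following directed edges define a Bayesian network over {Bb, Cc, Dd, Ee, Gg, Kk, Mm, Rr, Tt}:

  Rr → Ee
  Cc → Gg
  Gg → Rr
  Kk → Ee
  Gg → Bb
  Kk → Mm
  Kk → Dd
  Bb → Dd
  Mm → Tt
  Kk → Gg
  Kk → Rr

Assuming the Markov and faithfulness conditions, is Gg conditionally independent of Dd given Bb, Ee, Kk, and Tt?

4 paths connect Gg and Dd; each must be blocked for d-separation to hold:
  1. Gg ← Kk → Dd — Kk:fork[blocks] ⇒ blocked
  2. Gg → Rr ← Kk → Dd — Rr:collider[open]; Kk:fork[blocks] ⇒ blocked
  3. Gg → Rr → Ee ← Kk → Dd — Rr:chain[open]; Ee:collider[open]; Kk:fork[blocks] ⇒ blocked
  4. Gg → Bb → Dd — Bb:chain[blocks] ⇒ blocked
Since every path is blocked, d-separation holds.

Yes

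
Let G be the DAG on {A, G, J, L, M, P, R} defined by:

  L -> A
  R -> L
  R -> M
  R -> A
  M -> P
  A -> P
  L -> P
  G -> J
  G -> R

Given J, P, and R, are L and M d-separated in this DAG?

There are 6 undirected paths between L and M; checking each against the conditioning set {J, P, R}:
Path 1: L ← R → M
  R is a fork here and R is conditioned on, so the path is blocked at R.
Path 2: L ← R → A → P ← M
  R is a fork here and R is conditioned on, so the path is blocked at R.
Path 3: L → P ← M
  P is a collider and P is conditioned on, which opens it — no node blocks this path, so it is active.
Path 4: L → P ← A ← R → M
  R is a fork here and R is conditioned on, so the path is blocked at R.
Path 5: L → A ← R → M
  R is a fork here and R is conditioned on, so the path is blocked at R.
Path 6: L → A → P ← M
  A is a chain and A is not conditioned on; P is a collider and P is conditioned on, which opens it — no node blocks this path, so it is active.
At least one path is unblocked, so d-separation fails.

No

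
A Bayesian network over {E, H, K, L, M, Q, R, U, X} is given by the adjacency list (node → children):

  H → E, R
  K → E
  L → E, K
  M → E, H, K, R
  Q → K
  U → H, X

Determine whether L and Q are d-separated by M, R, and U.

Yes

Enumerating the 5 paths from L to Q and testing each for blocking by {M, R, U}:
  1. L → K ← Q — K:collider[blocks] ⇒ blocked
  2. L → E ← K ← Q — E:collider[blocks]; K:chain[open] ⇒ blocked
  3. L → E ← M → K ← Q — E:collider[blocks]; M:fork[blocks]; K:collider[blocks] ⇒ blocked
  4. L → E ← H → R ← M → K ← Q — E:collider[blocks]; H:fork[open]; R:collider[open]; M:fork[blocks]; K:collider[blocks] ⇒ blocked
  5. L → E ← H ← M → K ← Q — E:collider[blocks]; H:chain[open]; M:fork[blocks]; K:collider[blocks] ⇒ blocked
Every path is blocked, so L and Q are d-separated given {M, R, U}.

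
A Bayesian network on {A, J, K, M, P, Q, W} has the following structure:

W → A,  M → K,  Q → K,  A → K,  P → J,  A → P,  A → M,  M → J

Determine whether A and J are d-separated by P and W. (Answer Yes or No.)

Enumerating the 3 paths from A to J and testing each for blocking by {P, W}:
  1. A → P → J — P:chain[blocks] ⇒ blocked
  2. A → K ← M → J — K:collider[blocks]; M:fork[open] ⇒ blocked
  3. A → M → J — M:chain[open] ⇒ active
Since the path A → M → J is active, A and J are not d-separated given {P, W}.

No — A and J are not d-separated given {P, W}.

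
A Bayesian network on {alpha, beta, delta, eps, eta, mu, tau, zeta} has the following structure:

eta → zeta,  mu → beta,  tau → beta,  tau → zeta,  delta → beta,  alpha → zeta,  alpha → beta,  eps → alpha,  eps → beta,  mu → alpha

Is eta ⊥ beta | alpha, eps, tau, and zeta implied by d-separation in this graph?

Yes

Enumerating the 4 paths from eta to beta and testing each for blocking by {alpha, eps, tau, zeta}:
Path 1: eta → zeta ← alpha ← eps → beta
  alpha is a chain here and alpha is conditioned on, so the path is blocked at alpha.
Path 2: eta → zeta ← alpha ← mu → beta
  alpha is a chain here and alpha is conditioned on, so the path is blocked at alpha.
Path 3: eta → zeta ← alpha → beta
  alpha is a fork here and alpha is conditioned on, so the path is blocked at alpha.
Path 4: eta → zeta ← tau → beta
  tau is a fork here and tau is conditioned on, so the path is blocked at tau.
Every path is blocked, so eta and beta are d-separated given {alpha, eps, tau, zeta}.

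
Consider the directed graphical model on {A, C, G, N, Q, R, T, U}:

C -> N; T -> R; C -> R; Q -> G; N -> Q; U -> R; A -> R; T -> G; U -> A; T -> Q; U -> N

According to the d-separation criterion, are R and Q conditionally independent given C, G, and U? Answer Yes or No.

No

We examine all 5 paths between R and Q:
Path 1: R ← T → Q
  T is a fork and T is not conditioned on — no node blocks this path, so it is active.
Path 2: R ← T → G ← Q
  T is a fork and T is not conditioned on; G is a collider and G is conditioned on, which opens it — no node blocks this path, so it is active.
Path 3: R ← U → N → Q
  U is a fork here and U is conditioned on, so the path is blocked at U.
Path 4: R ← C → N → Q
  C is a fork here and C is conditioned on, so the path is blocked at C.
Path 5: R ← A ← U → N → Q
  U is a fork here and U is conditioned on, so the path is blocked at U.
Since the path R ← T → Q is active, R and Q are not d-separated given {C, G, U}.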